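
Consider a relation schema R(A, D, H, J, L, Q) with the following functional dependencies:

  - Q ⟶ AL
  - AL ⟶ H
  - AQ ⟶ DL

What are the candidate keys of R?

Attributes J, Q never appear on any right-hand side, so every candidate key must contain {J, Q}.
{J, Q}⁺ = {A, D, H, J, L, Q}, which is all of the schema, so {J, Q} is the only candidate key.

{J, Q}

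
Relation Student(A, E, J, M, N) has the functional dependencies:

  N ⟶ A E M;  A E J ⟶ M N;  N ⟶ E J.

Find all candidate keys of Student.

{N}⁺: N→AEM adds A, E, M; N→EJ adds J → {A, E, J, M, N}.
{A, E, J}⁺: AEJ→MN adds M, N → {A, E, J, M, N}. Minimal: {E, J}⁺ = {E, J}; {A, J}⁺ = {A, J}; {A, E}⁺ = {A, E} — none reach the full schema.
Any other superkey contains one of these as a subset, so there are no further candidate keys.

(N), (A, E, J)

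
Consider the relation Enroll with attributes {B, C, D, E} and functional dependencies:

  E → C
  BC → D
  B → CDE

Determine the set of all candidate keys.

{B}

Attribute B never appears on the right-hand side of any dependency, so B must belong to every candidate key.
{B}⁺ = {B, C, D, E}, which is all of the schema, so {B} is the only candidate key.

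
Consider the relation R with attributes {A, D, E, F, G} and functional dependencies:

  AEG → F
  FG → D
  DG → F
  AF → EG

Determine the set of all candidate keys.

Attribute A never appears on the right-hand side of any dependency, so A must belong to every candidate key.
{A}⁺ = {A}, which is not all of the schema, so we must add further attributes.
{A, F}⁺: AF→EG adds E, G; FG→D adds D → {A, D, E, F, G}. Minimal: {F}⁺ = {F}; {A}⁺ = {A} — none reach the full schema.
{A, D, G}⁺: DG→F adds F; AF→EG adds E → {A, D, E, F, G}. Minimal: {D, G}⁺ = {D, F, G}; {A, G}⁺ = {A, G}; {A, D}⁺ = {A, D} — none reach the full schema.
{A, E, G}⁺: AEG→F adds F; FG→D adds D → {A, D, E, F, G}. Minimal: {E, G}⁺ = {E, G}; {A, G}⁺ = {A, G}; {A, E}⁺ = {A, E} — none reach the full schema.
Any other superkey contains one of these as a subset, so there are no further candidate keys.

AF; ADG; AEG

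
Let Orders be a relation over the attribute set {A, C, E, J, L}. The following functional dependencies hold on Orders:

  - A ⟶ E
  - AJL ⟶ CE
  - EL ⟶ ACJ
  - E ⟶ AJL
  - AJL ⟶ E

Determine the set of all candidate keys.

{A}⁺: A→E adds E; E→AJL adds J, L; AJL→CE adds C → {A, C, E, J, L}.
{E}⁺: E→AJL adds A, J, L; AJL→CE adds C → {A, C, E, J, L}.

{A}, {E}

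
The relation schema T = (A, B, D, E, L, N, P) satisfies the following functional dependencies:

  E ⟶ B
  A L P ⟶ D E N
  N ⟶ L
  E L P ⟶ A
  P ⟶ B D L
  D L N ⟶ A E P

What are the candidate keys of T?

{A, P}⁺: P→BDL adds B, D, L; ALP→DEN adds E, N → {A, B, D, E, L, N, P}. Minimal: {P}⁺ = {B, D, L, P}; {A}⁺ = {A} — none reach the full schema.
{D, N}⁺: N→L adds L; DLN→AEP adds A, E, P; E→B adds B → {A, B, D, E, L, N, P}. Minimal: {N}⁺ = {L, N}; {D}⁺ = {D} — none reach the full schema.
{E, P}⁺: E→B adds B; P→BDL adds D, L; ELP→A adds A; ALP→DEN adds N → {A, B, D, E, L, N, P}. Minimal: {P}⁺ = {B, D, L, P}; {E}⁺ = {B, E} — none reach the full schema.
{N, P}⁺: N→L adds L; P→BDL adds B, D; DLN→AEP adds A, E → {A, B, D, E, L, N, P}. Minimal: {P}⁺ = {B, D, L, P}; {N}⁺ = {L, N} — none reach the full schema.
Any other superkey contains one of these as a subset, so there are no further candidate keys.

{A, P}, {D, N}, {E, P}, {N, P}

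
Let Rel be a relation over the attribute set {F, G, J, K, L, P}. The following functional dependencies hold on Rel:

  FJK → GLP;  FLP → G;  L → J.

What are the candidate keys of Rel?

Attributes F, K never appear on any right-hand side, so every candidate key must contain {F, K}.
{F, K}⁺ = {F, K}, which is not all of the schema, so we must add further attributes.
{F, J, K}⁺: FJK→GLP adds G, L, P → {F, G, J, K, L, P}. Minimal: {J, K}⁺ = {J, K}; {F, K}⁺ = {F, K}; {F, J}⁺ = {F, J} — none reach the full schema.
{F, K, L}⁺: L→J adds J; FJK→GLP adds G, P → {F, G, J, K, L, P}. Minimal: {K, L}⁺ = {J, K, L}; {F, L}⁺ = {F, J, L}; {F, K}⁺ = {F, K} — none reach the full schema.

FJK, FKL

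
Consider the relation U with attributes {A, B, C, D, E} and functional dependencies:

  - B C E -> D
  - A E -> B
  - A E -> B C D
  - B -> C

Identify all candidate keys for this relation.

{A, E}⁺: AE→B adds B; AE→BCD adds C, D → {A, B, C, D, E}. Minimal: {E}⁺ = {E}; {A}⁺ = {A} — none reach the full schema.

{A, E}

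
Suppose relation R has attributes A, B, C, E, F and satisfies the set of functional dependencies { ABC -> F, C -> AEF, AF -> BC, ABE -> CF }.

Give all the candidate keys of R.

{C}⁺: C→AEF adds A, E, F; AF→BC adds B → {A, B, C, E, F}.
{A, F}⁺: AF→BC adds B, C; C→AEF adds E → {A, B, C, E, F}.
{A, B, E}⁺: ABE→CF adds C, F → {A, B, C, E, F}.

{C}; {A, F}; {A, B, E}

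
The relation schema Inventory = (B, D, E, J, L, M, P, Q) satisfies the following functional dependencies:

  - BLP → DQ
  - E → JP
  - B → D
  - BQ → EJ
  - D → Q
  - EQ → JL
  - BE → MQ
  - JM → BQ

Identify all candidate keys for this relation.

{B}, {E, M}, {J, M}

{B}⁺: B→D adds D; D→Q adds Q; BQ→EJ adds E, J; EQ→JL adds L; BE→MQ adds M; E→JP adds P → {B, D, E, J, L, M, P, Q}.
{E, M}⁺: E→JP adds J, P; JM→BQ adds B, Q; B→D adds D; EQ→JL adds L → {B, D, E, J, L, M, P, Q}. Minimal: {M}⁺ = {M}; {E}⁺ = {E, J, P} — none reach the full schema.
{J, M}⁺: JM→BQ adds B, Q; B→D adds D; BQ→EJ adds E; EQ→JL adds L; E→JP adds P → {B, D, E, J, L, M, P, Q}. Minimal: {M}⁺ = {M}; {J}⁺ = {J} — none reach the full schema.
Any other superkey contains one of these as a subset, so there are no further candidate keys.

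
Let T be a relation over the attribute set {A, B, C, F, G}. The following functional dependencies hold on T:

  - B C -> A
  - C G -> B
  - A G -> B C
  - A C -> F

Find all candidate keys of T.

Attribute G never appears on the right-hand side of any dependency, so G must belong to every candidate key.
{G}⁺ = {G}, which is not all of the schema, so we must add further attributes.
{A, G}⁺: AG→BC adds B, C; AC→F adds F → {A, B, C, F, G}. Minimal: {G}⁺ = {G}; {A}⁺ = {A} — none reach the full schema.
{C, G}⁺: CG→B adds B; BC→A adds A; AC→F adds F → {A, B, C, F, G}. Minimal: {G}⁺ = {G}; {C}⁺ = {C} — none reach the full schema.

AG; CG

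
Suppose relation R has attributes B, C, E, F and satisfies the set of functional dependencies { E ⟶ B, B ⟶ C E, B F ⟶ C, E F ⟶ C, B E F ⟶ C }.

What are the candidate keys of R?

Attribute F never appears on the right-hand side of any dependency, so F must belong to every candidate key.
{F}⁺ = {F}, which is not all of the schema, so we must add further attributes.
{B, F}⁺: B→CE adds C, E → {B, C, E, F}. Minimal: {F}⁺ = {F}; {B}⁺ = {B, C, E} — none reach the full schema.
{E, F}⁺: E→B adds B; B→CE adds C → {B, C, E, F}. Minimal: {F}⁺ = {F}; {E}⁺ = {B, C, E} — none reach the full schema.

BF, EF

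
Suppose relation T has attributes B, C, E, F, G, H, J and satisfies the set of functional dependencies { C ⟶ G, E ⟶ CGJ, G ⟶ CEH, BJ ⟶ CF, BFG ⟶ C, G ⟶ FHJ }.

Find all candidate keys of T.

(B, C); (B, E); (B, G); (B, J)

Attribute B never appears on the right-hand side of any dependency, so B must belong to every candidate key.
{B}⁺ = {B}, which is not all of the schema, so we must add further attributes.
{B, C}⁺: C→G adds G; G→CEH adds E, H; G→FHJ adds F, J → {B, C, E, F, G, H, J}. Minimal: {C}⁺ = {C, E, F, G, H, J}; {B}⁺ = {B} — none reach the full schema.
{B, E}⁺: E→CGJ adds C, G, J; G→CEH adds H; BJ→CF adds F → {B, C, E, F, G, H, J}. Minimal: {E}⁺ = {C, E, F, G, H, J}; {B}⁺ = {B} — none reach the full schema.
{B, G}⁺: G→CEH adds C, E, H; G→FHJ adds F, J → {B, C, E, F, G, H, J}. Minimal: {G}⁺ = {C, E, F, G, H, J}; {B}⁺ = {B} — none reach the full schema.
{B, J}⁺: BJ→CF adds C, F; C→G adds G; G→CEH adds E, H → {B, C, E, F, G, H, J}. Minimal: {J}⁺ = {J}; {B}⁺ = {B} — none reach the full schema.
Any other superkey contains one of these as a subset, so there are no further candidate keys.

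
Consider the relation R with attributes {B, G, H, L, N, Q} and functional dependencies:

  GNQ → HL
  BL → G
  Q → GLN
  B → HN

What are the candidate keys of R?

{B, Q}⁺: Q→GLN adds G, L, N; B→HN adds H → {B, G, H, L, N, Q}. Minimal: {Q}⁺ = {G, H, L, N, Q}; {B}⁺ = {B, H, N} — none reach the full schema.

BQ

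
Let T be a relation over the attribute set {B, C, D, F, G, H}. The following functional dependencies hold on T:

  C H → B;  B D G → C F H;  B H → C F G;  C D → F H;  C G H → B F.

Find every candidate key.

CD, BDG, BDH

Attribute D never appears on the right-hand side of any dependency, so D must belong to every candidate key.
{D}⁺ = {D}, which is not all of the schema, so we must add further attributes.
{C, D}⁺: CD→FH adds F, H; CH→B adds B; BH→CFG adds G → {B, C, D, F, G, H}. Minimal: {D}⁺ = {D}; {C}⁺ = {C} — none reach the full schema.
{B, D, G}⁺: BDG→CFH adds C, F, H → {B, C, D, F, G, H}. Minimal: {D, G}⁺ = {D, G}; {B, G}⁺ = {B, G}; {B, D}⁺ = {B, D} — none reach the full schema.
{B, D, H}⁺: BH→CFG adds C, F, G → {B, C, D, F, G, H}. Minimal: {D, H}⁺ = {D, H}; {B, H}⁺ = {B, C, F, G, H}; {B, D}⁺ = {B, D} — none reach the full schema.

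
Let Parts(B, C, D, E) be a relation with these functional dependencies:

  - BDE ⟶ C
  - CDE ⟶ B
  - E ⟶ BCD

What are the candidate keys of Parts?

(E)

Attribute E never appears on the right-hand side of any dependency, so E must belong to every candidate key.
{E}⁺ = {B, C, D, E}, which is all of the schema, so {E} is the only candidate key.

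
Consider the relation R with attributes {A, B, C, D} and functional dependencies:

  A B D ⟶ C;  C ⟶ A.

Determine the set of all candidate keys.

Attributes B, D never appear on any right-hand side, so every candidate key must contain {B, D}.
{B, D}⁺ = {B, D}, which is not all of the schema, so we must add further attributes.
{A, B, D}⁺: ABD→C adds C → {A, B, C, D}. Minimal: {B, D}⁺ = {B, D}; {A, D}⁺ = {A, D}; {A, B}⁺ = {A, B} — none reach the full schema.
{B, C, D}⁺: C→A adds A → {A, B, C, D}. Minimal: {C, D}⁺ = {A, C, D}; {B, D}⁺ = {B, D}; {B, C}⁺ = {A, B, C} — none reach the full schema.
Any other superkey contains one of these as a subset, so there are no further candidate keys.

{A, B, D}; {B, C, D}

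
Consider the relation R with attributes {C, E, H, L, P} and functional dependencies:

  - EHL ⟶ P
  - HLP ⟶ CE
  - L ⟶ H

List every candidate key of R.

{E, L}; {L, P}

Attribute L never appears on the right-hand side of any dependency, so L must belong to every candidate key.
{L}⁺ = {H, L}, which is not all of the schema, so we must add further attributes.
{E, L}⁺: L→H adds H; EHL→P adds P; HLP→CE adds C → {C, E, H, L, P}. Minimal: {L}⁺ = {H, L}; {E}⁺ = {E} — none reach the full schema.
{L, P}⁺: L→H adds H; HLP→CE adds C, E → {C, E, H, L, P}. Minimal: {P}⁺ = {P}; {L}⁺ = {H, L} — none reach the full schema.
Any other superkey contains one of these as a subset, so there are no further candidate keys.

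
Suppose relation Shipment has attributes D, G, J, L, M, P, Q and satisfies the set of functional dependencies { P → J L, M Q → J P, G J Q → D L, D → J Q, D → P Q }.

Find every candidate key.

Attributes G, M never appear on any right-hand side, so every candidate key must contain {G, M}.
{G, M}⁺ = {G, M}, which is not all of the schema, so we must add further attributes.
{D, G, M}⁺: D→JQ adds J, Q; D→PQ adds P; P→JL adds L → {D, G, J, L, M, P, Q}. Minimal: {G, M}⁺ = {G, M}; {D, M}⁺ = {D, J, L, M, P, Q}; {D, G}⁺ = {D, G, J, L, P, Q} — none reach the full schema.
{G, M, Q}⁺: MQ→JP adds J, P; GJQ→DL adds D, L → {D, G, J, L, M, P, Q}. Minimal: {M, Q}⁺ = {J, L, M, P, Q}; {G, Q}⁺ = {G, Q}; {G, M}⁺ = {G, M} — none reach the full schema.

{D, G, M}, {G, M, Q}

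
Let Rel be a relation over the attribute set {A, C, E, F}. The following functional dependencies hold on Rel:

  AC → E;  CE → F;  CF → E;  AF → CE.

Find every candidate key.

Attribute A never appears on the right-hand side of any dependency, so A must belong to every candidate key.
{A}⁺ = {A}, which is not all of the schema, so we must add further attributes.
{A, C}⁺: AC→E adds E; CE→F adds F → {A, C, E, F}.
{A, F}⁺: AF→CE adds C, E → {A, C, E, F}.

{A, C}, {A, F}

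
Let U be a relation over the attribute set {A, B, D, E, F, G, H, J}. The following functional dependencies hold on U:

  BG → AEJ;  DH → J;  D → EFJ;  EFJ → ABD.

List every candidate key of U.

Attributes G, H never appear on any right-hand side, so every candidate key must contain {G, H}.
{G, H}⁺ = {G, H}, which is not all of the schema, so we must add further attributes.
{D, G, H}⁺: DH→J adds J; D→EFJ adds E, F; EFJ→ABD adds A, B → {A, B, D, E, F, G, H, J}. Minimal: {G, H}⁺ = {G, H}; {D, H}⁺ = {A, B, D, E, F, H, J}; {D, G}⁺ = {A, B, D, E, F, G, J} — none reach the full schema.
{B, F, G, H}⁺: BG→AEJ adds A, E, J; EFJ→ABD adds D → {A, B, D, E, F, G, H, J}. Minimal: {F, G, H}⁺ = {F, G, H}; {B, G, H}⁺ = {A, B, E, G, H, J}; {B, F, H}⁺ = {B, F, H}; … — none reach the full schema.
{E, F, G, H, J}⁺: EFJ→ABD adds A, B, D → {A, B, D, E, F, G, H, J}. Minimal: {F, G, H, J}⁺ = {F, G, H, J}; {E, G, H, J}⁺ = {E, G, H, J}; {E, F, H, J}⁺ = {A, B, D, E, F, H, J}; … — none reach the full schema.

{D, G, H}, {B, F, G, H}, {E, F, G, H, J}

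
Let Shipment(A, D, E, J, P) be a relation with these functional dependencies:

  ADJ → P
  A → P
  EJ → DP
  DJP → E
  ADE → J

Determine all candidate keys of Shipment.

Attribute A never appears on the right-hand side of any dependency, so A must belong to every candidate key.
{A}⁺ = {A, P}, which is not all of the schema, so we must add further attributes.
{A, D, E}⁺: A→P adds P; ADE→J adds J → {A, D, E, J, P}.
{A, D, J}⁺: ADJ→P adds P; DJP→E adds E → {A, D, E, J, P}.
{A, E, J}⁺: A→P adds P; EJ→DP adds D → {A, D, E, J, P}.

{A, D, E}, {A, D, J}, {A, E, J}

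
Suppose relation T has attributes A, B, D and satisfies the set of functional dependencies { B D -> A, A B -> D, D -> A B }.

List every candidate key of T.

{D}; {A, B}

{D}⁺: D→AB adds A, B → {A, B, D}.
{A, B}⁺: AB→D adds D → {A, B, D}. Minimal: {B}⁺ = {B}; {A}⁺ = {A} — none reach the full schema.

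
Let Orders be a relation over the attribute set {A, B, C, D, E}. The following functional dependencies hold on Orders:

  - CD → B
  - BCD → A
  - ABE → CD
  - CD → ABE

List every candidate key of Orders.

{C, D}⁺: CD→B adds B; BCD→A adds A; CD→ABE adds E → {A, B, C, D, E}.
{A, B, E}⁺: ABE→CD adds C, D → {A, B, C, D, E}.

{C, D}, {A, B, E}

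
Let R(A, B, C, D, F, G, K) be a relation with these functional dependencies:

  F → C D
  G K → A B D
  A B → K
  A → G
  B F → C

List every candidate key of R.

(A, B, F), (A, F, K), (F, G, K)

Attribute F never appears on the right-hand side of any dependency, so F must belong to every candidate key.
{F}⁺ = {C, D, F}, which is not all of the schema, so we must add further attributes.
{A, B, F}⁺: F→CD adds C, D; AB→K adds K; A→G adds G → {A, B, C, D, F, G, K}. Minimal: {B, F}⁺ = {B, C, D, F}; {A, F}⁺ = {A, C, D, F, G}; {A, B}⁺ = {A, B, D, G, K} — none reach the full schema.
{A, F, K}⁺: F→CD adds C, D; A→G adds G; GK→ABD adds B → {A, B, C, D, F, G, K}. Minimal: {F, K}⁺ = {C, D, F, K}; {A, K}⁺ = {A, B, D, G, K}; {A, F}⁺ = {A, C, D, F, G} — none reach the full schema.
{F, G, K}⁺: F→CD adds C, D; GK→ABD adds A, B → {A, B, C, D, F, G, K}. Minimal: {G, K}⁺ = {A, B, D, G, K}; {F, K}⁺ = {C, D, F, K}; {F, G}⁺ = {C, D, F, G} — none reach the full schema.
Any other superkey contains one of these as a subset, so there are no further candidate keys.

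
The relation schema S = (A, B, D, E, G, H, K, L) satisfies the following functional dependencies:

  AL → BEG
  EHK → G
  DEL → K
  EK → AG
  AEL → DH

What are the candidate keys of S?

Attribute L never appears on the right-hand side of any dependency, so L must belong to every candidate key.
{L}⁺ = {L}, which is not all of the schema, so we must add further attributes.
{A, L}⁺: AL→BEG adds B, E, G; AEL→DH adds D, H; DEL→K adds K → {A, B, D, E, G, H, K, L}.
{D, E, L}⁺: DEL→K adds K; EK→AG adds A, G; AEL→DH adds H; AL→BEG adds B → {A, B, D, E, G, H, K, L}.
{E, K, L}⁺: EK→AG adds A, G; AEL→DH adds D, H; AL→BEG adds B → {A, B, D, E, G, H, K, L}.
Any other superkey contains one of these as a subset, so there are no further candidate keys.

{A, L}; {D, E, L}; {E, K, L}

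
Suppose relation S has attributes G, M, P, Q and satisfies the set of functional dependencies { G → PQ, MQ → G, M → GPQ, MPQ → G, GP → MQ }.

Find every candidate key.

{G}⁺: G→PQ adds P, Q; GP→MQ adds M → {G, M, P, Q}.
{M}⁺: M→GPQ adds G, P, Q → {G, M, P, Q}.
Any other superkey contains one of these as a subset, so there are no further candidate keys.

{G}, {M}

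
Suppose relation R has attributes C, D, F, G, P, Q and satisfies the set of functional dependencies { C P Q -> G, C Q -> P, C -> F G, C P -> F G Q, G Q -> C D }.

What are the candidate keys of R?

{C, P}⁺: C→FG adds F, G; CP→FGQ adds Q; GQ→CD adds D → {C, D, F, G, P, Q}. Minimal: {P}⁺ = {P}; {C}⁺ = {C, F, G} — none reach the full schema.
{C, Q}⁺: CQ→P adds P; C→FG adds F, G; GQ→CD adds D → {C, D, F, G, P, Q}. Minimal: {Q}⁺ = {Q}; {C}⁺ = {C, F, G} — none reach the full schema.
{G, Q}⁺: GQ→CD adds C, D; CQ→P adds P; C→FG adds F → {C, D, F, G, P, Q}. Minimal: {Q}⁺ = {Q}; {G}⁺ = {G} — none reach the full schema.
Any other superkey contains one of these as a subset, so there are no further candidate keys.

CP, CQ, GQ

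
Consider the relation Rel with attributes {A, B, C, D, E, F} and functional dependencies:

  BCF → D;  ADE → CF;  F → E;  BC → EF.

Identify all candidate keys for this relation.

{A, B, C}⁺: BC→EF adds E, F; BCF→D adds D → {A, B, C, D, E, F}. Minimal: {B, C}⁺ = {B, C, D, E, F}; {A, C}⁺ = {A, C}; {A, B}⁺ = {A, B} — none reach the full schema.
{A, B, D, E}⁺: ADE→CF adds C, F → {A, B, C, D, E, F}. Minimal: {B, D, E}⁺ = {B, D, E}; {A, D, E}⁺ = {A, C, D, E, F}; {A, B, E}⁺ = {A, B, E}; … — none reach the full schema.
{A, B, D, F}⁺: F→E adds E; ADE→CF adds C → {A, B, C, D, E, F}. Minimal: {B, D, F}⁺ = {B, D, E, F}; {A, D, F}⁺ = {A, C, D, E, F}; {A, B, F}⁺ = {A, B, E, F}; … — none reach the full schema.
Any other superkey contains one of these as a subset, so there are no further candidate keys.

{A, B, C}; {A, B, D, E}; {A, B, D, F}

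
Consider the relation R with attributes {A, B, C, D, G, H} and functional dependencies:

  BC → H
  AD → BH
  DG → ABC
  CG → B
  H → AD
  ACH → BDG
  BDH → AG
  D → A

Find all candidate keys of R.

{D}, {H}, {B, C}, {C, G}

{D}⁺: D→A adds A; AD→BH adds B, H; BDH→AG adds G; DG→ABC adds C → {A, B, C, D, G, H}.
{H}⁺: H→AD adds A, D; AD→BH adds B; BDH→AG adds G; DG→ABC adds C → {A, B, C, D, G, H}.
{B, C}⁺: BC→H adds H; H→AD adds A, D; ACH→BDG adds G → {A, B, C, D, G, H}. Minimal: {C}⁺ = {C}; {B}⁺ = {B} — none reach the full schema.
{C, G}⁺: CG→B adds B; BC→H adds H; H→AD adds A, D → {A, B, C, D, G, H}. Minimal: {G}⁺ = {G}; {C}⁺ = {C} — none reach the full schema.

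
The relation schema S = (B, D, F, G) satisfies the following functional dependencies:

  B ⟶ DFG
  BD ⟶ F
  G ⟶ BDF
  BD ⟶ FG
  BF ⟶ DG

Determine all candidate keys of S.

{B}⁺: B→DFG adds D, F, G → {B, D, F, G}.
{G}⁺: G→BDF adds B, D, F → {B, D, F, G}.
Any other superkey contains one of these as a subset, so there are no further candidate keys.

B, G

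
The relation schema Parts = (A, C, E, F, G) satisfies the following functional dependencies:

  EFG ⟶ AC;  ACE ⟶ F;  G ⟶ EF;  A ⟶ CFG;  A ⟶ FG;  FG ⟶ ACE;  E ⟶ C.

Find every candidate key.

{A}⁺: A→CFG adds C, F, G; FG→ACE adds E → {A, C, E, F, G}.
{G}⁺: G→EF adds E, F; FG→ACE adds A, C → {A, C, E, F, G}.
Any other superkey contains one of these as a subset, so there are no further candidate keys.

(A), (G)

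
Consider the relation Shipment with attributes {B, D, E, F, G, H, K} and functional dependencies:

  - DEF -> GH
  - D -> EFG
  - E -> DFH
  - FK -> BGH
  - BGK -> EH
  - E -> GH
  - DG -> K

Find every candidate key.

(D), (E), (F, K), (B, G, K)

{D}⁺: D→EFG adds E, F, G; E→DFH adds H; DG→K adds K; FK→BGH adds B → {B, D, E, F, G, H, K}.
{E}⁺: E→DFH adds D, F, H; E→GH adds G; DG→K adds K; FK→BGH adds B → {B, D, E, F, G, H, K}.
{F, K}⁺: FK→BGH adds B, G, H; BGK→EH adds E; E→DFH adds D → {B, D, E, F, G, H, K}. Minimal: {K}⁺ = {K}; {F}⁺ = {F} — none reach the full schema.
{B, G, K}⁺: BGK→EH adds E, H; E→DFH adds D, F → {B, D, E, F, G, H, K}. Minimal: {G, K}⁺ = {G, K}; {B, K}⁺ = {B, K}; {B, G}⁺ = {B, G} — none reach the full schema.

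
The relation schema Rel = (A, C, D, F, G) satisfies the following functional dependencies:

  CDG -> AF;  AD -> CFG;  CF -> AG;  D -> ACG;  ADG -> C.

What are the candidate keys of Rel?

{D}

Attribute D never appears on the right-hand side of any dependency, so D must belong to every candidate key.
{D}⁺ = {A, C, D, F, G}, which is all of the schema, so {D} is the only candidate key.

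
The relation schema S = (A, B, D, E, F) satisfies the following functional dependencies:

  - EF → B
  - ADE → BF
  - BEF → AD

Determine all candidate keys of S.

Attribute E never appears on the right-hand side of any dependency, so E must belong to every candidate key.
{E}⁺ = {E}, which is not all of the schema, so we must add further attributes.
{E, F}⁺: EF→B adds B; BEF→AD adds A, D → {A, B, D, E, F}. Minimal: {F}⁺ = {F}; {E}⁺ = {E} — none reach the full schema.
{A, D, E}⁺: ADE→BF adds B, F → {A, B, D, E, F}. Minimal: {D, E}⁺ = {D, E}; {A, E}⁺ = {A, E}; {A, D}⁺ = {A, D} — none reach the full schema.
Any other superkey contains one of these as a subset, so there are no further candidate keys.

(E, F), (A, D, E)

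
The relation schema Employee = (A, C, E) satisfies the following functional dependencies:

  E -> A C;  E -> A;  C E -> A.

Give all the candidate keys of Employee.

(E)

{E}⁺: E→AC adds A, C → {A, C, E}.
No other minimal superkey exists.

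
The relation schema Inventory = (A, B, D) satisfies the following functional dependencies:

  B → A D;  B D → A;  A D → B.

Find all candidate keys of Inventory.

(B), (A, D)

{B}⁺: B→AD adds A, D → {A, B, D}.
{A, D}⁺: AD→B adds B → {A, B, D}.
Any other superkey contains one of these as a subset, so there are no further candidate keys.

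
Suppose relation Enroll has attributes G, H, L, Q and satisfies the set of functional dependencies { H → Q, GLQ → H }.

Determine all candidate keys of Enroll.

{G, H, L}, {G, L, Q}

{G, H, L}⁺: H→Q adds Q → {G, H, L, Q}.
{G, L, Q}⁺: GLQ→H adds H → {G, H, L, Q}.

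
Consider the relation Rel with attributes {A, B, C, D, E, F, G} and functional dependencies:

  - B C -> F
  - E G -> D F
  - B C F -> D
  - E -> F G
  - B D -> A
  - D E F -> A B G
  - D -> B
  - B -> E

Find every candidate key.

Attribute C never appears on the right-hand side of any dependency, so C must belong to every candidate key.
{C}⁺ = {C}, which is not all of the schema, so we must add further attributes.
{B, C}⁺: BC→F adds F; BCF→D adds D; BD→A adds A; B→E adds E; E→FG adds G → {A, B, C, D, E, F, G}.
{C, D}⁺: D→B adds B; B→E adds E; BC→F adds F; E→FG adds G; BD→A adds A → {A, B, C, D, E, F, G}.
{C, E}⁺: E→FG adds F, G; EG→DF adds D; DEF→ABG adds A, B → {A, B, C, D, E, F, G}.

{B, C}, {C, D}, {C, E}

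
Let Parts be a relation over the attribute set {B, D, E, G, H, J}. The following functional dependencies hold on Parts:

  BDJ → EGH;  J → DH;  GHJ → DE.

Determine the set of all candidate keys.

{B, J}⁺: J→DH adds D, H; BDJ→EGH adds E, G → {B, D, E, G, H, J}.

{B, J}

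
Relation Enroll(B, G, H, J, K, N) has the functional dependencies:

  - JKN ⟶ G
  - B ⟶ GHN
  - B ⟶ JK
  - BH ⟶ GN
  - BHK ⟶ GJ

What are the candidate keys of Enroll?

B

Attribute B never appears on the right-hand side of any dependency, so B must belong to every candidate key.
{B}⁺ = {B, G, H, J, K, N}, which is all of the schema, so {B} is the only candidate key.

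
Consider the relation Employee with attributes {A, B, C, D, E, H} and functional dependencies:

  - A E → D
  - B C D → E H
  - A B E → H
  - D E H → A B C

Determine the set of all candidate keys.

(A, B, E); (A, E, H); (B, C, D); (D, E, H)

{A, B, E}⁺: AE→D adds D; ABE→H adds H; DEH→ABC adds C → {A, B, C, D, E, H}. Minimal: {B, E}⁺ = {B, E}; {A, E}⁺ = {A, D, E}; {A, B}⁺ = {A, B} — none reach the full schema.
{A, E, H}⁺: AE→D adds D; DEH→ABC adds B, C → {A, B, C, D, E, H}. Minimal: {E, H}⁺ = {E, H}; {A, H}⁺ = {A, H}; {A, E}⁺ = {A, D, E} — none reach the full schema.
{B, C, D}⁺: BCD→EH adds E, H; DEH→ABC adds A → {A, B, C, D, E, H}. Minimal: {C, D}⁺ = {C, D}; {B, D}⁺ = {B, D}; {B, C}⁺ = {B, C} — none reach the full schema.
{D, E, H}⁺: DEH→ABC adds A, B, C → {A, B, C, D, E, H}. Minimal: {E, H}⁺ = {E, H}; {D, H}⁺ = {D, H}; {D, E}⁺ = {D, E} — none reach the full schema.
Any other superkey contains one of these as a subset, so there are no further candidate keys.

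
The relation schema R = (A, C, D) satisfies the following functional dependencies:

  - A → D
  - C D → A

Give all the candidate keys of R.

Attribute C never appears on the right-hand side of any dependency, so C must belong to every candidate key.
{C}⁺ = {C}, which is not all of the schema, so we must add further attributes.
{A, C}⁺: A→D adds D → {A, C, D}. Minimal: {C}⁺ = {C}; {A}⁺ = {A, D} — none reach the full schema.
{C, D}⁺: CD→A adds A → {A, C, D}. Minimal: {D}⁺ = {D}; {C}⁺ = {C} — none reach the full schema.
Any other superkey contains one of these as a subset, so there are no further candidate keys.

{A, C}, {C, D}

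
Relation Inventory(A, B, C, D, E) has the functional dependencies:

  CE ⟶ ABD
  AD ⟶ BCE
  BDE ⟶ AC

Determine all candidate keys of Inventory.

{A, D}⁺: AD→BCE adds B, C, E → {A, B, C, D, E}.
{C, E}⁺: CE→ABD adds A, B, D → {A, B, C, D, E}.
{B, D, E}⁺: BDE→AC adds A, C → {A, B, C, D, E}.
Any other superkey contains one of these as a subset, so there are no further candidate keys.

(A, D), (C, E), (B, D, E)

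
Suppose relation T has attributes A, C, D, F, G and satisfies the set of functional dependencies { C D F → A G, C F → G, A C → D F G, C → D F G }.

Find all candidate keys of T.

{C}⁺: C→DFG adds D, F, G; CDF→AG adds A → {A, C, D, F, G}.

{C}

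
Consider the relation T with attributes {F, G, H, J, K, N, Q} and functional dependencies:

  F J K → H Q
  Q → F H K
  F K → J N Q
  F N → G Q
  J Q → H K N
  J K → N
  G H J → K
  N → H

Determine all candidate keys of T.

{Q}⁺: Q→FHK adds F, H, K; FK→JNQ adds J, N; FN→GQ adds G → {F, G, H, J, K, N, Q}.
{F, K}⁺: FK→JNQ adds J, N, Q; FN→GQ adds G; JQ→HKN adds H → {F, G, H, J, K, N, Q}.
{F, N}⁺: FN→GQ adds G, Q; N→H adds H; Q→FHK adds K; FK→JNQ adds J → {F, G, H, J, K, N, Q}.
{F, G, H, J}⁺: GHJ→K adds K; FJK→HQ adds Q; FK→JNQ adds N → {F, G, H, J, K, N, Q}.
Any other superkey contains one of these as a subset, so there are no further candidate keys.

{Q}; {F, K}; {F, N}; {F, G, H, J}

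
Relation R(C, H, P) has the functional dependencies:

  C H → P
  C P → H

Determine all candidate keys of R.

(C, H), (C, P)

Attribute C never appears on the right-hand side of any dependency, so C must belong to every candidate key.
{C}⁺ = {C}, which is not all of the schema, so we must add further attributes.
{C, H}⁺: CH→P adds P → {C, H, P}.
{C, P}⁺: CP→H adds H → {C, H, P}.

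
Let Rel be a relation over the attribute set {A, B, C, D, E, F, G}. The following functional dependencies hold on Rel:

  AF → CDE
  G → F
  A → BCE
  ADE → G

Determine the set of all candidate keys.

{A, D}, {A, F}, {A, G}

Attribute A never appears on the right-hand side of any dependency, so A must belong to every candidate key.
{A}⁺ = {A, B, C, E}, which is not all of the schema, so we must add further attributes.
{A, D}⁺: A→BCE adds B, C, E; ADE→G adds G; G→F adds F → {A, B, C, D, E, F, G}. Minimal: {D}⁺ = {D}; {A}⁺ = {A, B, C, E} — none reach the full schema.
{A, F}⁺: AF→CDE adds C, D, E; A→BCE adds B; ADE→G adds G → {A, B, C, D, E, F, G}. Minimal: {F}⁺ = {F}; {A}⁺ = {A, B, C, E} — none reach the full schema.
{A, G}⁺: G→F adds F; A→BCE adds B, C, E; AF→CDE adds D → {A, B, C, D, E, F, G}. Minimal: {G}⁺ = {F, G}; {A}⁺ = {A, B, C, E} — none reach the full schema.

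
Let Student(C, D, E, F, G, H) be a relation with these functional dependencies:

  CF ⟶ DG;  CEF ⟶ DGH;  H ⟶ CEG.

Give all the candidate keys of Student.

FH, CEF

Attribute F never appears on the right-hand side of any dependency, so F must belong to every candidate key.
{F}⁺ = {F}, which is not all of the schema, so we must add further attributes.
{F, H}⁺: H→CEG adds C, E, G; CF→DG adds D → {C, D, E, F, G, H}.
{C, E, F}⁺: CF→DG adds D, G; CEF→DGH adds H → {C, D, E, F, G, H}.
Any other superkey contains one of these as a subset, so there are no further candidate keys.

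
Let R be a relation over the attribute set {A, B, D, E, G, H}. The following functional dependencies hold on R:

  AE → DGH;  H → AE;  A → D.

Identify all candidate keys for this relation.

{B, H}; {A, B, E}

Attribute B never appears on the right-hand side of any dependency, so B must belong to every candidate key.
{B}⁺ = {B}, which is not all of the schema, so we must add further attributes.
{B, H}⁺: H→AE adds A, E; A→D adds D; AE→DGH adds G → {A, B, D, E, G, H}. Minimal: {H}⁺ = {A, D, E, G, H}; {B}⁺ = {B} — none reach the full schema.
{A, B, E}⁺: AE→DGH adds D, G, H → {A, B, D, E, G, H}. Minimal: {B, E}⁺ = {B, E}; {A, E}⁺ = {A, D, E, G, H}; {A, B}⁺ = {A, B, D} — none reach the full schema.
Any other superkey contains one of these as a subset, so there are no further candidate keys.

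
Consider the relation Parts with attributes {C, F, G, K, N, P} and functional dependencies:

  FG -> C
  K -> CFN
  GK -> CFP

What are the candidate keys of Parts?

Attributes G, K never appear on any right-hand side, so every candidate key must contain {G, K}.
{G, K}⁺ = {C, F, G, K, N, P}, which is all of the schema, so {G, K} is the only candidate key.

{G, K}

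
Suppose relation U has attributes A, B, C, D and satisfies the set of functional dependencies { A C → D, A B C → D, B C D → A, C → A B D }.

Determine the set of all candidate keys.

{C}

Attribute C never appears on the right-hand side of any dependency, so C must belong to every candidate key.
{C}⁺ = {A, B, C, D}, which is all of the schema, so {C} is the only candidate key.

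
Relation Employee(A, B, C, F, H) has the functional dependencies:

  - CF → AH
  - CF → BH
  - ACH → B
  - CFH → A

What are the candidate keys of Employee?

(C, F)

Attributes C, F never appear on any right-hand side, so every candidate key must contain {C, F}.
{C, F}⁺ = {A, B, C, F, H}, which is all of the schema, so {C, F} is the only candidate key.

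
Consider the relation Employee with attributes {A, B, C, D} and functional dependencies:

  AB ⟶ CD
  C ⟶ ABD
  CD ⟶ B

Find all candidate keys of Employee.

{C}, {A, B}

{C}⁺: C→ABD adds A, B, D → {A, B, C, D}.
{A, B}⁺: AB→CD adds C, D → {A, B, C, D}.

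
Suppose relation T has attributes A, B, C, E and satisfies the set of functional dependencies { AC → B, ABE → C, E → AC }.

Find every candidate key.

Attribute E never appears on the right-hand side of any dependency, so E must belong to every candidate key.
{E}⁺ = {A, B, C, E}, which is all of the schema, so {E} is the only candidate key.

E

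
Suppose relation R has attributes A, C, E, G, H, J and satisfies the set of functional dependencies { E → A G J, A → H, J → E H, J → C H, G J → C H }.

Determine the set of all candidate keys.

E, J

{E}⁺: E→AGJ adds A, G, J; A→H adds H; J→CH adds C → {A, C, E, G, H, J}.
{J}⁺: J→EH adds E, H; J→CH adds C; E→AGJ adds A, G → {A, C, E, G, H, J}.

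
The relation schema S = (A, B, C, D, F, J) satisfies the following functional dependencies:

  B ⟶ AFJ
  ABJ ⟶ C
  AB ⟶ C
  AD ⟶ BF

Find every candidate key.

AD; BD

Attribute D never appears on the right-hand side of any dependency, so D must belong to every candidate key.
{D}⁺ = {D}, which is not all of the schema, so we must add further attributes.
{A, D}⁺: AD→BF adds B, F; B→AFJ adds J; ABJ→C adds C → {A, B, C, D, F, J}.
{B, D}⁺: B→AFJ adds A, F, J; ABJ→C adds C → {A, B, C, D, F, J}.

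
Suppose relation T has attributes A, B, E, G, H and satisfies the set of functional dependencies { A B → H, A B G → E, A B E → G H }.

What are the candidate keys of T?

(A, B, E); (A, B, G)

{A, B, E}⁺: AB→H adds H; ABE→GH adds G → {A, B, E, G, H}.
{A, B, G}⁺: AB→H adds H; ABG→E adds E → {A, B, E, G, H}.
Any other superkey contains one of these as a subset, so there are no further candidate keys.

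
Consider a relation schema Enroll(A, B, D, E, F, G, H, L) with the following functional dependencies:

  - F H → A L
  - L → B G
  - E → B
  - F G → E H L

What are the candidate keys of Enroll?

Attributes D, F never appear on any right-hand side, so every candidate key must contain {D, F}.
{D, F}⁺ = {D, F}, which is not all of the schema, so we must add further attributes.
{D, F, G}⁺: FG→EHL adds E, H, L; FH→AL adds A; L→BG adds B → {A, B, D, E, F, G, H, L}. Minimal: {F, G}⁺ = {A, B, E, F, G, H, L}; {D, G}⁺ = {D, G}; {D, F}⁺ = {D, F} — none reach the full schema.
{D, F, H}⁺: FH→AL adds A, L; L→BG adds B, G; FG→EHL adds E → {A, B, D, E, F, G, H, L}. Minimal: {F, H}⁺ = {A, B, E, F, G, H, L}; {D, H}⁺ = {D, H}; {D, F}⁺ = {D, F} — none reach the full schema.
{D, F, L}⁺: L→BG adds B, G; FG→EHL adds E, H; FH→AL adds A → {A, B, D, E, F, G, H, L}. Minimal: {F, L}⁺ = {A, B, E, F, G, H, L}; {D, L}⁺ = {B, D, G, L}; {D, F}⁺ = {D, F} — none reach the full schema.

{D, F, G}; {D, F, H}; {D, F, L}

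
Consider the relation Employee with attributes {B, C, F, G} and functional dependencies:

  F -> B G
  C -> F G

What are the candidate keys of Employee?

{C}⁺: C→FG adds F, G; F→BG adds B → {B, C, F, G}.
No other minimal superkey exists.

{C}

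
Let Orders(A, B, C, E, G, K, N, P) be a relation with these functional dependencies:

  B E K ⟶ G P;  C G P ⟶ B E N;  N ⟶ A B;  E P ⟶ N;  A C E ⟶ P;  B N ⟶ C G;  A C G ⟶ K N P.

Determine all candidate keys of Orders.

N, EP, ACE, ACG, BEK, CGP

{N}⁺: N→AB adds A, B; BN→CG adds C, G; ACG→KNP adds K, P; CGP→BEN adds E → {A, B, C, E, G, K, N, P}.
{E, P}⁺: EP→N adds N; N→AB adds A, B; BN→CG adds C, G; ACG→KNP adds K → {A, B, C, E, G, K, N, P}.
{A, C, E}⁺: ACE→P adds P; EP→N adds N; N→AB adds B; BN→CG adds G; ACG→KNP adds K → {A, B, C, E, G, K, N, P}.
{A, C, G}⁺: ACG→KNP adds K, N, P; CGP→BEN adds B, E → {A, B, C, E, G, K, N, P}.
{B, E, K}⁺: BEK→GP adds G, P; EP→N adds N; BN→CG adds C; N→AB adds A → {A, B, C, E, G, K, N, P}.
{C, G, P}⁺: CGP→BEN adds B, E, N; N→AB adds A; ACG→KNP adds K → {A, B, C, E, G, K, N, P}.
Any other superkey contains one of these as a subset, so there are no further candidate keys.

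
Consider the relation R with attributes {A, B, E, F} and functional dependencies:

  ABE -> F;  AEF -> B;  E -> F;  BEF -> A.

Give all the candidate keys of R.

Attribute E never appears on the right-hand side of any dependency, so E must belong to every candidate key.
{E}⁺ = {E, F}, which is not all of the schema, so we must add further attributes.
{A, E}⁺: E→F adds F; AEF→B adds B → {A, B, E, F}.
{B, E}⁺: E→F adds F; BEF→A adds A → {A, B, E, F}.
Any other superkey contains one of these as a subset, so there are no further candidate keys.

{A, E}, {B, E}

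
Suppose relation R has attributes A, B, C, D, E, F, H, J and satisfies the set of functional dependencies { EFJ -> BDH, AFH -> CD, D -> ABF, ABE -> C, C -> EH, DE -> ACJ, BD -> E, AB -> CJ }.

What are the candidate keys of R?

{D}; {A, B, F}; {A, C, F}; {A, F, H}; {C, F, J}; {E, F, J}

{D}⁺: D→ABF adds A, B, F; BD→E adds E; AB→CJ adds C, J; EFJ→BDH adds H → {A, B, C, D, E, F, H, J}.
{A, B, F}⁺: AB→CJ adds C, J; C→EH adds E, H; EFJ→BDH adds D → {A, B, C, D, E, F, H, J}. Minimal: {B, F}⁺ = {B, F}; {A, F}⁺ = {A, F}; {A, B}⁺ = {A, B, C, E, H, J} — none reach the full schema.
{A, C, F}⁺: C→EH adds E, H; AFH→CD adds D; D→ABF adds B; DE→ACJ adds J → {A, B, C, D, E, F, H, J}. Minimal: {C, F}⁺ = {C, E, F, H}; {A, F}⁺ = {A, F}; {A, C}⁺ = {A, C, E, H} — none reach the full schema.
{A, F, H}⁺: AFH→CD adds C, D; D→ABF adds B; C→EH adds E; DE→ACJ adds J → {A, B, C, D, E, F, H, J}. Minimal: {F, H}⁺ = {F, H}; {A, H}⁺ = {A, H}; {A, F}⁺ = {A, F} — none reach the full schema.
{C, F, J}⁺: C→EH adds E, H; EFJ→BDH adds B, D; D→ABF adds A → {A, B, C, D, E, F, H, J}. Minimal: {F, J}⁺ = {F, J}; {C, J}⁺ = {C, E, H, J}; {C, F}⁺ = {C, E, F, H} — none reach the full schema.
{E, F, J}⁺: EFJ→BDH adds B, D, H; D→ABF adds A; ABE→C adds C → {A, B, C, D, E, F, H, J}. Minimal: {F, J}⁺ = {F, J}; {E, J}⁺ = {E, J}; {E, F}⁺ = {E, F} — none reach the full schema.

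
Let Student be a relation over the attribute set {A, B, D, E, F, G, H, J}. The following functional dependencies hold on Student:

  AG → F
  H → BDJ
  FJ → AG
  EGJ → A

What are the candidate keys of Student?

{E, F, H}, {E, G, H}

Attributes E, H never appear on any right-hand side, so every candidate key must contain {E, H}.
{E, H}⁺ = {B, D, E, H, J}, which is not all of the schema, so we must add further attributes.
{E, F, H}⁺: H→BDJ adds B, D, J; FJ→AG adds A, G → {A, B, D, E, F, G, H, J}. Minimal: {F, H}⁺ = {A, B, D, F, G, H, J}; {E, H}⁺ = {B, D, E, H, J}; {E, F}⁺ = {E, F} — none reach the full schema.
{E, G, H}⁺: H→BDJ adds B, D, J; EGJ→A adds A; AG→F adds F → {A, B, D, E, F, G, H, J}. Minimal: {G, H}⁺ = {B, D, G, H, J}; {E, H}⁺ = {B, D, E, H, J}; {E, G}⁺ = {E, G} — none reach the full schema.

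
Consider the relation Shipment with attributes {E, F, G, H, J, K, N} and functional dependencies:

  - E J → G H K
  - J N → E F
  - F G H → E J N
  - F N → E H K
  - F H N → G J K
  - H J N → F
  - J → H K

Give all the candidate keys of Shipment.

{F, N}, {J, N}, {E, F, J}, {F, G, H}, {F, G, J}

{F, N}⁺: FN→EHK adds E, H, K; FHN→GJK adds G, J → {E, F, G, H, J, K, N}.
{J, N}⁺: JN→EF adds E, F; FN→EHK adds H, K; FHN→GJK adds G → {E, F, G, H, J, K, N}.
{E, F, J}⁺: EJ→GHK adds G, H, K; FGH→EJN adds N → {E, F, G, H, J, K, N}.
{F, G, H}⁺: FGH→EJN adds E, J, N; FN→EHK adds K → {E, F, G, H, J, K, N}.
{F, G, J}⁺: J→HK adds H, K; FGH→EJN adds E, N → {E, F, G, H, J, K, N}.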